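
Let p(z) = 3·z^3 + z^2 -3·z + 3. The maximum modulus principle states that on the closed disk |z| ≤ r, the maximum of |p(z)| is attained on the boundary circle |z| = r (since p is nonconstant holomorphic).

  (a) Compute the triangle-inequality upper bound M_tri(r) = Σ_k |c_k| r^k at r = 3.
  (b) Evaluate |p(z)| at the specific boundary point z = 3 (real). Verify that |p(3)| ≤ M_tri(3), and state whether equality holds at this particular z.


Coefficients: c_0 = 3, c_1 = -3, c_2 = 1, c_3 = 3. Radius r = 3.
Part (a). Triangle bound: M_tri(r) = Σ_k |c_k| r^k
  = |3|·3^0 + |-3|·3^1 + |1|·3^2 + |3|·3^3
  = 3 + 9 + 9 + 81 = 102.
This bounds M(r) := max_{|z|=r} |p(z)| from above; equality holds iff all terms c_k z^k can be made to align in phase at a single z on |z|=r.
Part (b). At z = 3 (real, on the circle |z| = r):
  p(3) = (3)·3^0 + (-3)·3^1 + (1)·3^2 + (3)·3^3 = 84.
  |p(3)| = 84.
Check: |p(3)| = 84 ≤ 102 = M_tri(3). ✓ Equality does not hold at z = 3 (the coefficients have mixed signs, so the terms do not all align in phase there).

M_tri(3) = 102; |p(3)| = 84; equality at z=3: no.


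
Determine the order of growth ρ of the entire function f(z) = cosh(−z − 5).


cosh(w) is a linear combination of e^{iw} and e^{−iw} (or e^w, e^{−w} in the hyperbolic case), so |cosh(w)| ≤ e^{|w|}. With w = −z − 5, |w| ≤ 1|z| + 5 = 1r + 5 on |z| = r, giving M(r) ≤ e^{1r + 5}, so ρ ≤ 1. On a suitable ray (z = it for sin/cos; z = t for sinh/cosh, t real → ∞), |cosh(−z − 5)| grows like e^{1|t|}/2, so ρ ≥ 1. Hence ρ = 1.
Therefore ρ = 1.

Order ρ = 1.


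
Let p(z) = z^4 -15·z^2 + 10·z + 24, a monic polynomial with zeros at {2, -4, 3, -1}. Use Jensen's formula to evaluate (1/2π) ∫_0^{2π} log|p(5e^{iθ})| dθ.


Zeros: -4, -1, 2, 3; r = 5.
Inside |z| < r: -4, -1, 2, 3. Outside (|z| ≥ r): ∅.
p(0) = 24, so log|p(0)| = log(24) = 3.1781.
Apply Jensen: I(r) = log|p(0)| + Σ_k log(r/|z_k|), summed over zeros inside |z| < r.
  log(r/|z_k|) for z_k = 2: log(5/2) = 0.9163
  log(r/|z_k|) for z_k = -4: log(5/4) = 0.2231
  log(r/|z_k|) for z_k = 3: log(5/3) = 0.5108
  log(r/|z_k|) for z_k = -1: log(5/1) = 1.6094
Sum over inside zeros: 3.2597.
I(r) = log|p(0)| + (inside sum) = 3.1781 + 3.2597 = 6.4378.
Closed form (all zeros inside, monic): I(r) = n·log(r) = 4·log(5) = 6.4378. ✓

I(r) ≈ 6.4378.


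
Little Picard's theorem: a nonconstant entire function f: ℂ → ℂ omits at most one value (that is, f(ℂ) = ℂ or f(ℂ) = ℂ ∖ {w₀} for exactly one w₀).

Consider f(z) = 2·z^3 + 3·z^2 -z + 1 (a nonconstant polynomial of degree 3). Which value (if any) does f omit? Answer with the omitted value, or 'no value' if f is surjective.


Little Picard bounds the complement of f(ℂ) to at most one point.
For every w ∈ ℂ, the equation p(z) − w = 0 is a nonconstant polynomial in z and hence has at least one root by the fundamental theorem of algebra. So p is surjective onto ℂ, omitting no value.

Omitted value: no value.


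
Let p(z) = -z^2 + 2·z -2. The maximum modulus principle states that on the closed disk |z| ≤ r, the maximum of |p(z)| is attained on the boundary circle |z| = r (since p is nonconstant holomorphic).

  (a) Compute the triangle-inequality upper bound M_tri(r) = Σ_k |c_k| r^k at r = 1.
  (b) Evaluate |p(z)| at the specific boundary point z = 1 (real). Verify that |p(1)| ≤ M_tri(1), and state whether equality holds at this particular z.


Coefficients: c_0 = -2, c_1 = 2, c_2 = -1. Radius r = 1.
Part (a). Triangle bound: M_tri(r) = Σ_k |c_k| r^k
  = |-2|·1^0 + |2|·1^1 + |-1|·1^2
  = 2 + 2 + 1 = 5.
This bounds M(r) := max_{|z|=r} |p(z)| from above; equality holds iff all terms c_k z^k can be made to align in phase at a single z on |z|=r.
Part (b). At z = 1 (real, on the circle |z| = r):
  p(1) = (-2)·1^0 + (2)·1^1 + (-1)·1^2 = -1.
  |p(1)| = 1.
Check: |p(1)| = 1 ≤ 5 = M_tri(1). ✓ Equality does not hold at z = 1 (the coefficients have mixed signs, so the terms do not all align in phase there).

M_tri(1) = 5; |p(1)| = 1; equality at z=1: no.


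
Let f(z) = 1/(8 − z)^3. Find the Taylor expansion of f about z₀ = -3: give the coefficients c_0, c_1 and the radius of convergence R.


Let w = z − z₀, so z = z₀ + w.
Then 8 − z = 8 − (z₀ + w) = (8 − z₀) − w = 11 − w.
f(z) = 1/(11 − w)^3 = (1/(11)^3) · (1 − w/(11))^{−3}.
By the binomial series (1−u)^{−3} = Σ_{n≥0} C(n+2, 2) u^n for |u|<1, with u = w/(11):
  c_n = C(n+2, 2) / (11)^(n+3).
  c_0 = 1/(11)^3 = 1/1331.
  c_1 = 3/(11)^4 = 3/14641.
The series is valid for |w/d| < 1, i.e. |z − z₀| < |d|.
Radius of convergence: R = |8 − z₀| = |11| = 11 (distance from z₀ to the singularity z = 8).

c_0 = 1/1331, c_1 = 3/14641; R = 11.


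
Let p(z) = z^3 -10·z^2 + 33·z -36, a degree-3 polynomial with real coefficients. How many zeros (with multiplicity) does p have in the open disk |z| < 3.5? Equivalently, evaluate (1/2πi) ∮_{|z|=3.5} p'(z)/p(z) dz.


The zeros of p are: 4, 3, 3.
Their magnitudes are: 4, 3, 3.
Zeros with |z| < R = 3.5: 3, 3.
Count = 2.
By the argument principle, (1/2πi) ∮_{|z|=R} p'(z)/p(z) dz equals exactly this count.

Number of zeros inside |z| < 3.5: 2.


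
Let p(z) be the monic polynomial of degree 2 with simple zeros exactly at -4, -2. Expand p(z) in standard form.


The polynomial is p(z) = ∏_{α ∈ S} (z − α), where S = {-4, -2}.
Expanding the product yields: p(z) = z^2 + 6·z + 8.
The resulting polynomial has degree 2 and real coefficients as required.

p(z) = z^2 + 6·z + 8.


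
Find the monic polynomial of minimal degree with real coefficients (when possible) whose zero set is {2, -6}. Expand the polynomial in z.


The polynomial is p(z) = ∏_{α ∈ S} (z − α), where S = {2, -6}.
Expanding the product yields: p(z) = z^2 + 4·z -12.
The resulting polynomial has degree 2 and real coefficients as required.

p(z) = z^2 + 4·z -12.


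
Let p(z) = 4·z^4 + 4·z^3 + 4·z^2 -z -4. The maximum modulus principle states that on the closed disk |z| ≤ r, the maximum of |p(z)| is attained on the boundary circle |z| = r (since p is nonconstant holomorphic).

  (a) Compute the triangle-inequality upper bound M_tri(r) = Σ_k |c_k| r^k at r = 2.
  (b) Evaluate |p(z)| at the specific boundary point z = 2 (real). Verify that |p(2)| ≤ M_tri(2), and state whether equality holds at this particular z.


Coefficients: c_0 = -4, c_1 = -1, c_2 = 4, c_3 = 4, c_4 = 4. Radius r = 2.
Part (a). Triangle bound: M_tri(r) = Σ_k |c_k| r^k
  = |-4|·2^0 + |-1|·2^1 + |4|·2^2 + |4|·2^3 + |4|·2^4
  = 4 + 2 + 16 + 32 + 64 = 118.
This bounds M(r) := max_{|z|=r} |p(z)| from above; equality holds iff all terms c_k z^k can be made to align in phase at a single z on |z|=r.
Part (b). At z = 2 (real, on the circle |z| = r):
  p(2) = (-4)·2^0 + (-1)·2^1 + (4)·2^2 + (4)·2^3 + (4)·2^4 = 106.
  |p(2)| = 106.
Check: |p(2)| = 106 ≤ 118 = M_tri(2). ✓ Equality does not hold at z = 2 (the coefficients have mixed signs, so the terms do not all align in phase there).

M_tri(2) = 118; |p(2)| = 106; equality at z=2: no.


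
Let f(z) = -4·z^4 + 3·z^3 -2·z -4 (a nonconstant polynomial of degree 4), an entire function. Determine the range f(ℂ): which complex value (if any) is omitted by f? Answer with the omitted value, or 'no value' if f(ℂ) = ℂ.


Little Picard bounds the complement of f(ℂ) to at most one point.
For every w ∈ ℂ, the equation p(z) − w = 0 is a nonconstant polynomial in z and hence has at least one root by the fundamental theorem of algebra. So p is surjective onto ℂ, omitting no value.

Omitted value: no value.


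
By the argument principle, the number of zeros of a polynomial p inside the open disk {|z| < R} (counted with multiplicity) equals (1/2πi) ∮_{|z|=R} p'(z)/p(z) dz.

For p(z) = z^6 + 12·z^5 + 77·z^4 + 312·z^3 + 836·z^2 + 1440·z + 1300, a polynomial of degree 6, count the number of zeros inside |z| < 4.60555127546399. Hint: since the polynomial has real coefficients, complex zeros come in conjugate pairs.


The zeros of p are: (-2 + 3i), (-2 - 3i), (-1 + 3i), (-1 - 3i), (-3 + 1i), (-3 - 1i).
Their magnitudes are: 3.606, 3.606, 3.162, 3.162, 3.162, 3.162.
Zeros with |z| < R = 4.60555127546399: (-2 + 3i), (-2 - 3i), (-1 + 3i), (-1 - 3i), (-3 + 1i), (-3 - 1i).
Count = 6.
By the argument principle, (1/2πi) ∮_{|z|=R} p'(z)/p(z) dz equals exactly this count.

Number of zeros inside |z| < 4.60555127546399: 6.


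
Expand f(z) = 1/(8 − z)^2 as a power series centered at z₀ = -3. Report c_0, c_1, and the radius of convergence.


Let w = z − z₀, so z = z₀ + w.
Then 8 − z = 8 − (z₀ + w) = (8 − z₀) − w = 11 − w.
f(z) = 1/(11 − w)^2 = (1/(11)^2) · (1 − w/(11))^{−2}.
By the binomial series (1−u)^{−2} = Σ_{n≥0} C(n+1, 1) u^n for |u|<1, with u = w/(11):
  c_n = C(n+1, 1) / (11)^(n+2).
  c_0 = 1/(11)^2 = 1/121.
  c_1 = 2/(11)^3 = 2/1331.
The series is valid for |w/d| < 1, i.e. |z − z₀| < |d|.
Radius of convergence: R = |8 − z₀| = |11| = 11 (distance from z₀ to the singularity z = 8).

c_0 = 1/121, c_1 = 2/1331; R = 11.


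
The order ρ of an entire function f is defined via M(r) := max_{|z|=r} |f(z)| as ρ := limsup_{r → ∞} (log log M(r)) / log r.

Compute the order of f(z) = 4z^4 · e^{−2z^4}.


M(r) = max_{|z|=r} |4|·|z|^4·|e^{−2z^4}| = 4·r^4 · e^{2r^4} (the factors attain their maxima compatibly on |z|=r). Then log M(r) = log 4 + 4·log r + 2r^4, dominated by the last term, so log log M(r) ~ 4·log r. The polynomial factor 4z^4 contributes only a log r term and does not affect the order. ρ = 4.
Therefore ρ = 4.

Order ρ = 4.


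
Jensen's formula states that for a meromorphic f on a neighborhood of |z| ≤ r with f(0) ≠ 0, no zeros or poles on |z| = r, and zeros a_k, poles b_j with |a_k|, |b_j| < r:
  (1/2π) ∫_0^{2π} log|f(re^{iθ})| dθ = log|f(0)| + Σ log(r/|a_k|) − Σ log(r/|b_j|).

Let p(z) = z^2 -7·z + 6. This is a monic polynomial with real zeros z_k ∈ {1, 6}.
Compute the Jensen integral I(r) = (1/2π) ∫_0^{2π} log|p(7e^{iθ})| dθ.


Zeros: 1, 6; r = 7.
Inside |z| < r: 1, 6. Outside (|z| ≥ r): ∅.
p(0) = 6, so log|p(0)| = log(6) = 1.7918.
Apply Jensen: I(r) = log|p(0)| + Σ_k log(r/|z_k|), summed over zeros inside |z| < r.
  log(r/|z_k|) for z_k = 1: log(7/1) = 1.9459
  log(r/|z_k|) for z_k = 6: log(7/6) = 0.1542
Sum over inside zeros: 2.1001.
I(r) = log|p(0)| + (inside sum) = 1.7918 + 2.1001 = 3.8918.
Closed form (all zeros inside, monic): I(r) = n·log(r) = 2·log(7) = 3.8918. ✓

I(r) ≈ 3.8918.


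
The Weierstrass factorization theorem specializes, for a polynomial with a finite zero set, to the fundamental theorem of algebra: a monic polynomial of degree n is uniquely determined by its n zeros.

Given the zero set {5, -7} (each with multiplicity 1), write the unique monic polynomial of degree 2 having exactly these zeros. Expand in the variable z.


The polynomial is p(z) = ∏_{α ∈ S} (z − α), where S = {5, -7}.
Expanding the product yields: p(z) = z^2 + 2·z -35.
The resulting polynomial has degree 2 and real coefficients as required.

p(z) = z^2 + 2·z -35.


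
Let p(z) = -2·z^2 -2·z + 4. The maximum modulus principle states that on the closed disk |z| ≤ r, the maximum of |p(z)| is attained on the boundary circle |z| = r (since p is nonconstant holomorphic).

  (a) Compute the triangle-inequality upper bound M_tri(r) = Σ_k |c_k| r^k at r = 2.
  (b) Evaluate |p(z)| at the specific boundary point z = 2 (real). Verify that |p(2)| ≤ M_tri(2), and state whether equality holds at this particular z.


Coefficients: c_0 = 4, c_1 = -2, c_2 = -2. Radius r = 2.
Part (a). Triangle bound: M_tri(r) = Σ_k |c_k| r^k
  = |4|·2^0 + |-2|·2^1 + |-2|·2^2
  = 4 + 4 + 8 = 16.
This bounds M(r) := max_{|z|=r} |p(z)| from above; equality holds iff all terms c_k z^k can be made to align in phase at a single z on |z|=r.
Part (b). At z = 2 (real, on the circle |z| = r):
  p(2) = (4)·2^0 + (-2)·2^1 + (-2)·2^2 = -8.
  |p(2)| = 8.
Check: |p(2)| = 8 ≤ 16 = M_tri(2). ✓ Equality does not hold at z = 2 (the coefficients have mixed signs, so the terms do not all align in phase there).

M_tri(2) = 16; |p(2)| = 8; equality at z=2: no.


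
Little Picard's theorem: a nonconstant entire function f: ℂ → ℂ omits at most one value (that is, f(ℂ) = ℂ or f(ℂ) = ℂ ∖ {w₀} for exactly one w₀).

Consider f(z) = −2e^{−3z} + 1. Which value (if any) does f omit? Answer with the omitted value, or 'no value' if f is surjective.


Little Picard bounds the complement of f(ℂ) to at most one point.
e^{−3z} is never zero on ℂ, so -2·e^{−3z} takes every value in ℂ ∖ {0}. Adding 1 shifts the range to ℂ ∖ {1}. Thus f omits exactly the value 1.

Omitted value: 1.


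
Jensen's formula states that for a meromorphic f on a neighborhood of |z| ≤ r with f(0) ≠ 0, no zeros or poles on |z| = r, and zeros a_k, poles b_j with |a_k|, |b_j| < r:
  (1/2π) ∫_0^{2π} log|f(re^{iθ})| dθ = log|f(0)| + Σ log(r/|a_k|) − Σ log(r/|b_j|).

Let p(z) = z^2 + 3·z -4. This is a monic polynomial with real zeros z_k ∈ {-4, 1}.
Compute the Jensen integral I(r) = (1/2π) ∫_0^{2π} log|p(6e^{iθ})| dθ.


Zeros: -4, 1; r = 6.
Inside |z| < r: -4, 1. Outside (|z| ≥ r): ∅.
p(0) = -4, so log|p(0)| = log(4) = 1.3863.
Apply Jensen: I(r) = log|p(0)| + Σ_k log(r/|z_k|), summed over zeros inside |z| < r.
  log(r/|z_k|) for z_k = -4: log(6/4) = 0.4055
  log(r/|z_k|) for z_k = 1: log(6/1) = 1.7918
Sum over inside zeros: 2.1972.
I(r) = log|p(0)| + (inside sum) = 1.3863 + 2.1972 = 3.5835.
Closed form (all zeros inside, monic): I(r) = n·log(r) = 2·log(6) = 3.5835. ✓

I(r) ≈ 3.5835.


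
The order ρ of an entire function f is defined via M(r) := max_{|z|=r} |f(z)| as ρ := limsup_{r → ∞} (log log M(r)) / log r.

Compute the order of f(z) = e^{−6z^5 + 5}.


|e^{−6z^5 + 5}| = e^{Re(-6·z^5) + 5} ≤ e^{6|z|^5 + 5} = e^{6r^5 + 5} on |z| = r, so ρ ≤ 5. Choosing z on |z|=r so that -6·z^5 is real positive (always possible by picking arg z appropriately) gives |f(z)| = e^{6r^5 + 5}, matching the bound. The additive constant 5 does not affect log log M(r) ~ 5·log r. Hence ρ = 5.
Therefore ρ = 5.

Order ρ = 5.


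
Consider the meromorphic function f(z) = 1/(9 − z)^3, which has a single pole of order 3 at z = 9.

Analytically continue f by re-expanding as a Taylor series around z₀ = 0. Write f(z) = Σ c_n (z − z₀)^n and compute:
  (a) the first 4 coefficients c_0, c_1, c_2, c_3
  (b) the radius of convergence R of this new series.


Let w = z − z₀, so z = z₀ + w.
Then 9 − z = 9 − (z₀ + w) = (9 − z₀) − w = 9 − w.
f(z) = 1/(9 − w)^3 = (1/(9)^3) · (1 − w/(9))^{−3}.
By the binomial series (1−u)^{−3} = Σ_{n≥0} C(n+2, 2) u^n for |u|<1, with u = w/(9):
  c_n = C(n+2, 2) / (9)^(n+3).
  c_0 = 1/(9)^3 = 1/729.
  c_1 = 3/(9)^4 = 1/2187.
  c_2 = 6/(9)^5 = 2/19683.
  c_3 = 10/(9)^6 = 10/531441.
The series is valid for |w/d| < 1, i.e. |z − z₀| < |d|.
Radius of convergence: R = |9 − z₀| = |9| = 9 (distance from z₀ to the singularity z = 9).

c_0 = 1/729, c_1 = 1/2187, c_2 = 2/19683, c_3 = 10/531441; R = 9.


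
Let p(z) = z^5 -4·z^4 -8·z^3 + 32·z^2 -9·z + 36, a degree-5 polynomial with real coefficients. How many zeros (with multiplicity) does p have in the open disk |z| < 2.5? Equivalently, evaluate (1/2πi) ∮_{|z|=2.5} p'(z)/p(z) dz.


The zeros of p are: (0 + 1i), (0 - 1i), 4, -3, 3.
Their magnitudes are: 1, 1, 4, 3, 3.
Zeros with |z| < R = 2.5: (0 + 1i), (0 - 1i).
Count = 2.
By the argument principle, (1/2πi) ∮_{|z|=R} p'(z)/p(z) dz equals exactly this count.

Number of zeros inside |z| < 2.5: 2.


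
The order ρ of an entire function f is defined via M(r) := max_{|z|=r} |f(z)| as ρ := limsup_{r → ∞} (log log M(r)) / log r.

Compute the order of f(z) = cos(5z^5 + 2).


Write cos(w) = (e^{iw} ± e^{−iw})/(2 or 2i), so |cos(w)| ≤ e^{|w|}. With w = 5z^5 + 2, |w| ≤ 5r^5 + 2 on |z|=r, giving M(r) ≤ e^{5r^5 + 2} and ρ ≤ 5. For the lower bound, choose z on |z|=r with 5z^5 purely imaginary of modulus 5r^5; then |cos(5z^5 + 2)| grows like e^{5r^5}/2, so ρ ≥ 5. Hence ρ = 5.
Therefore ρ = 5.

Order ρ = 5.


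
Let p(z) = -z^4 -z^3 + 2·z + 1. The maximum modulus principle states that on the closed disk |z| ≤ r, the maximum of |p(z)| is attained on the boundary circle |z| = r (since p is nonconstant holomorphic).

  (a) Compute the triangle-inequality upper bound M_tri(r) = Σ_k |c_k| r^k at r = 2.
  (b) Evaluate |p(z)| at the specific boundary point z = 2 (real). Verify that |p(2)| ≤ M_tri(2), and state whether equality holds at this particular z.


Coefficients: c_0 = 1, c_1 = 2, c_2 = 0, c_3 = -1, c_4 = -1. Radius r = 2.
Part (a). Triangle bound: M_tri(r) = Σ_k |c_k| r^k
  = |1|·2^0 + |2|·2^1 + |0|·2^2 + |-1|·2^3 + |-1|·2^4
  = 1 + 4 + 0 + 8 + 16 = 29.
This bounds M(r) := max_{|z|=r} |p(z)| from above; equality holds iff all terms c_k z^k can be made to align in phase at a single z on |z|=r.
Part (b). At z = 2 (real, on the circle |z| = r):
  p(2) = (1)·2^0 + (2)·2^1 + (0)·2^2 + (-1)·2^3 + (-1)·2^4 = -19.
  |p(2)| = 19.
Check: |p(2)| = 19 ≤ 29 = M_tri(2). ✓ Equality does not hold at z = 2 (the coefficients have mixed signs, so the terms do not all align in phase there).

M_tri(2) = 29; |p(2)| = 19; equality at z=2: no.


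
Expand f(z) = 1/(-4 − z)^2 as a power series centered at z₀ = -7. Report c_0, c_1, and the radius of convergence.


Let w = z − z₀, so z = z₀ + w.
Then -4 − z = -4 − (z₀ + w) = (-4 − z₀) − w = 3 − w.
f(z) = 1/(3 − w)^2 = (1/(3)^2) · (1 − w/(3))^{−2}.
By the binomial series (1−u)^{−2} = Σ_{n≥0} C(n+1, 1) u^n for |u|<1, with u = w/(3):
  c_n = C(n+1, 1) / (3)^(n+2).
  c_0 = 1/(3)^2 = 1/9.
  c_1 = 2/(3)^3 = 2/27.
The series is valid for |w/d| < 1, i.e. |z − z₀| < |d|.
Radius of convergence: R = |-4 − z₀| = |3| = 3 (distance from z₀ to the singularity z = -4).

c_0 = 1/9, c_1 = 2/27; R = 3.


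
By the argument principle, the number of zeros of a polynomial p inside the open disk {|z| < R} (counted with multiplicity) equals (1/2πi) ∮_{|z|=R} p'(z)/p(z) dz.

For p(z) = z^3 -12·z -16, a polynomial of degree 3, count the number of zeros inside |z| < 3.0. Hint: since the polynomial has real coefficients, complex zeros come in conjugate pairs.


The zeros of p are: 4, -2, -2.
Their magnitudes are: 4, 2, 2.
Zeros with |z| < R = 3.0: -2, -2.
Count = 2.
By the argument principle, (1/2πi) ∮_{|z|=R} p'(z)/p(z) dz equals exactly this count.

Number of zeros inside |z| < 3.0: 2.


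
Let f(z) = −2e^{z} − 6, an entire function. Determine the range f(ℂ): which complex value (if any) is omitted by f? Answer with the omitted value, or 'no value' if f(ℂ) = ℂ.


Little Picard bounds the complement of f(ℂ) to at most one point.
e^{z} is never zero on ℂ, so -2·e^{z} takes every value in ℂ ∖ {0}. Adding -6 shifts the range to ℂ ∖ {-6}. Thus f omits exactly the value -6.

Omitted value: -6.


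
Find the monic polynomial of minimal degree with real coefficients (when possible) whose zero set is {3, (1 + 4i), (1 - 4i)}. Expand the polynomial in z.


The polynomial is p(z) = ∏_{α ∈ S} (z − α), where S = {3, (1 + 4i), (1 - 4i)}.
Expanding the product yields: p(z) = z^3 -5·z^2 + 23·z -51.
Note conjugate pairs combine to real quadratics: (z − (1+4i))(z − (1−4i)) = z² − 2z + 17.
The resulting polynomial has degree 3 and real coefficients as required.

p(z) = z^3 -5·z^2 + 23·z -51.


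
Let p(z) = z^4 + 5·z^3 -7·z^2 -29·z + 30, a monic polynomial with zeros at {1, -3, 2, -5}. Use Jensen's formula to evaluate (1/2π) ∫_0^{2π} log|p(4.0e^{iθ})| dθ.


Zeros: -5, -3, 1, 2; r = 4.0.
Inside |z| < r: -3, 1, 2. Outside (|z| ≥ r): -5.
p(0) = 30, so log|p(0)| = log(30) = 3.4012.
Apply Jensen: I(r) = log|p(0)| + Σ_k log(r/|z_k|), summed over zeros inside |z| < r.
  log(r/|z_k|) for z_k = 1: log(4.0/1) = 1.3863
  log(r/|z_k|) for z_k = -3: log(4.0/3) = 0.2877
  log(r/|z_k|) for z_k = 2: log(4.0/2) = 0.6931
  Outside zeros (-5) contribute nothing to the Jensen sum.
Sum over inside zeros: 2.3671.
I(r) = log|p(0)| + (inside sum) = 3.4012 + 2.3671 = 5.7683.
Note: since some zeros are outside |z| ≤ r, the simplified n·log(r) form does NOT apply — only the inside zeros contribute.

I(r) ≈ 5.7683.


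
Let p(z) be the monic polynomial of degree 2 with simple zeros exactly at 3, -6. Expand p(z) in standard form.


The polynomial is p(z) = ∏_{α ∈ S} (z − α), where S = {3, -6}.
Expanding the product yields: p(z) = z^2 + 3·z -18.
The resulting polynomial has degree 2 and real coefficients as required.

p(z) = z^2 + 3·z -18.


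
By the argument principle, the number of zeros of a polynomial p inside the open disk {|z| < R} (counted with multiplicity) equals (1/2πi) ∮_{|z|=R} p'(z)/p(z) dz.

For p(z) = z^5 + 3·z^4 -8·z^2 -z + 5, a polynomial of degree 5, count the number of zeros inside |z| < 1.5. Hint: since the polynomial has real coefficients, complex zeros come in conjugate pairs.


The zeros of p are: (-2 + 1i), (-2 - 1i), 1, 1, -1.
Their magnitudes are: 2.236, 2.236, 1, 1, 1.
Zeros with |z| < R = 1.5: 1, 1, -1.
Count = 3.
By the argument principle, (1/2πi) ∮_{|z|=R} p'(z)/p(z) dz equals exactly this count.

Number of zeros inside |z| < 1.5: 3.


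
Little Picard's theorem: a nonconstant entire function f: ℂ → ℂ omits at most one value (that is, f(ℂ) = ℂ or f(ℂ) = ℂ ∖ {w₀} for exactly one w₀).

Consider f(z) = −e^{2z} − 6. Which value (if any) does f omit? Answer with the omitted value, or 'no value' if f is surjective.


Little Picard bounds the complement of f(ℂ) to at most one point.
e^{2z} is never zero on ℂ, so -1·e^{2z} takes every value in ℂ ∖ {0}. Adding -6 shifts the range to ℂ ∖ {-6}. Thus f omits exactly the value -6.

Omitted value: -6.


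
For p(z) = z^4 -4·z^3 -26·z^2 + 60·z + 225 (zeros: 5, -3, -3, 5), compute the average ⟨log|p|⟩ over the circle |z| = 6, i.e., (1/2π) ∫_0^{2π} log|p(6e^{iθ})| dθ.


Zeros: -3, -3, 5, 5; r = 6.
Inside |z| < r: -3, -3, 5, 5. Outside (|z| ≥ r): ∅.
p(0) = 225, so log|p(0)| = log(225) = 5.4161.
Apply Jensen: I(r) = log|p(0)| + Σ_k log(r/|z_k|), summed over zeros inside |z| < r.
  log(r/|z_k|) for z_k = 5: log(6/5) = 0.1823
  log(r/|z_k|) for z_k = -3: log(6/3) = 0.6931
  log(r/|z_k|) for z_k = -3: log(6/3) = 0.6931
  log(r/|z_k|) for z_k = 5: log(6/5) = 0.1823
Sum over inside zeros: 1.7509.
I(r) = log|p(0)| + (inside sum) = 5.4161 + 1.7509 = 7.1670.
Closed form (all zeros inside, monic): I(r) = n·log(r) = 4·log(6) = 7.1670. ✓

I(r) ≈ 7.1670.


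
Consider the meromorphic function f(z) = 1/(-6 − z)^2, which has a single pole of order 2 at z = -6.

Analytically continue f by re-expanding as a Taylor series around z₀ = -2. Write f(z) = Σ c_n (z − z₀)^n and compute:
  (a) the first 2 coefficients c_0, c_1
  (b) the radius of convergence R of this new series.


Let w = z − z₀, so z = z₀ + w.
Then -6 − z = -6 − (z₀ + w) = (-6 − z₀) − w = -4 − w.
f(z) = 1/(-4 − w)^2 = (1/(-4)^2) · (1 − w/(-4))^{−2}.
By the binomial series (1−u)^{−2} = Σ_{n≥0} C(n+1, 1) u^n for |u|<1, with u = w/(-4):
  c_n = C(n+1, 1) / (-4)^(n+2).
  c_0 = 1/(-4)^2 = 1/16.
  c_1 = 2/(-4)^3 = -1/32.
The series is valid for |w/d| < 1, i.e. |z − z₀| < |d|.
Radius of convergence: R = |-6 − z₀| = |-4| = 4 (distance from z₀ to the singularity z = -6).

c_0 = 1/16, c_1 = -1/32; R = 4.


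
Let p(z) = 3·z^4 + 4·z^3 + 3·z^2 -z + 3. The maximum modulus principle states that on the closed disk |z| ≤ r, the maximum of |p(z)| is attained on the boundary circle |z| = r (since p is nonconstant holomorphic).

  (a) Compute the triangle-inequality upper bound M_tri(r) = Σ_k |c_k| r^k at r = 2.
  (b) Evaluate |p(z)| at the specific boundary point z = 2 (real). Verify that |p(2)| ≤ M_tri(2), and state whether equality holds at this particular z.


Coefficients: c_0 = 3, c_1 = -1, c_2 = 3, c_3 = 4, c_4 = 3. Radius r = 2.
Part (a). Triangle bound: M_tri(r) = Σ_k |c_k| r^k
  = |3|·2^0 + |-1|·2^1 + |3|·2^2 + |4|·2^3 + |3|·2^4
  = 3 + 2 + 12 + 32 + 48 = 97.
This bounds M(r) := max_{|z|=r} |p(z)| from above; equality holds iff all terms c_k z^k can be made to align in phase at a single z on |z|=r.
Part (b). At z = 2 (real, on the circle |z| = r):
  p(2) = (3)·2^0 + (-1)·2^1 + (3)·2^2 + (4)·2^3 + (3)·2^4 = 93.
  |p(2)| = 93.
Check: |p(2)| = 93 ≤ 97 = M_tri(2). ✓ Equality does not hold at z = 2 (the coefficients have mixed signs, so the terms do not all align in phase there).

M_tri(2) = 97; |p(2)| = 93; equality at z=2: no.


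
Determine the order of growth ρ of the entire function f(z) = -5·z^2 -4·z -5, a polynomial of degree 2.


|f(z)| ≤ Σ|c_k|·r^k = O(r^2) as r → ∞. Polynomial growth is O(e^{r^ε}) for every ε > 0 (since r^2/e^{r^ε} → 0), so ρ ≤ ε for all ε > 0, i.e. ρ = 0. Every nonconstant polynomial has order 0.
Therefore ρ = 0.

Order ρ = 0.


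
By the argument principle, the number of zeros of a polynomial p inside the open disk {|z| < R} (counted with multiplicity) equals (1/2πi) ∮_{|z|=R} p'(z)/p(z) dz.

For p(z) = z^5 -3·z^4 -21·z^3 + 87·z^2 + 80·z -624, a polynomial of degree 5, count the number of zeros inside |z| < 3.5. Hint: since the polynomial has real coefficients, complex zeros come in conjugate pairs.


The zeros of p are: (3 + 2i), (3 - 2i), -4, -3, 4.
Their magnitudes are: 3.606, 3.606, 4, 3, 4.
Zeros with |z| < R = 3.5: -3.
Count = 1.
By the argument principle, (1/2πi) ∮_{|z|=R} p'(z)/p(z) dz equals exactly this count.

Number of zeros inside |z| < 3.5: 1.


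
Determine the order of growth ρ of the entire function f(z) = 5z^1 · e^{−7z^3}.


M(r) = max_{|z|=r} |5|·|z|^1·|e^{−7z^3}| = 5·r^1 · e^{7r^3} (the factors attain their maxima compatibly on |z|=r). Then log M(r) = log 5 + 1·log r + 7r^3, dominated by the last term, so log log M(r) ~ 3·log r. The polynomial factor 5z^1 contributes only a log r term and does not affect the order. ρ = 3.
Therefore ρ = 3.

Order ρ = 3.


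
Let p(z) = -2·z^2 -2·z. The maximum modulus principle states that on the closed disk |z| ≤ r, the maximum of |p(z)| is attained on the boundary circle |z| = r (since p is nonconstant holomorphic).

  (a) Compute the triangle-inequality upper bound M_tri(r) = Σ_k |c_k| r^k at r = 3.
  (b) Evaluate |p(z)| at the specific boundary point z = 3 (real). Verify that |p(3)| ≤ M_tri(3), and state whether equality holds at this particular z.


Coefficients: c_0 = 0, c_1 = -2, c_2 = -2. Radius r = 3.
Part (a). Triangle bound: M_tri(r) = Σ_k |c_k| r^k
  = |0|·3^0 + |-2|·3^1 + |-2|·3^2
  = 0 + 6 + 18 = 24.
This bounds M(r) := max_{|z|=r} |p(z)| from above; equality holds iff all terms c_k z^k can be made to align in phase at a single z on |z|=r.
Part (b). At z = 3 (real, on the circle |z| = r):
  p(3) = (0)·3^0 + (-2)·3^1 + (-2)·3^2 = -24.
  |p(3)| = 24.
Since all nonzero coefficients share the same sign, |p(3)| = 24 = M_tri(3); the triangle bound is attained at z = 3, so in fact M(r) = 24.

M_tri(3) = 24; |p(3)| = 24; equality at z=3: yes.


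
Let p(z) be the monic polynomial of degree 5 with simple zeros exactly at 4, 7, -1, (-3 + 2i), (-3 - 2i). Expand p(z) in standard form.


The polynomial is p(z) = ∏_{α ∈ S} (z − α), where S = {4, 7, -1, (-3 + 2i), (-3 - 2i)}.
Expanding the product yields: p(z) = z^5 -4·z^4 -30·z^3 + 389·z + 364.
Note conjugate pairs combine to real quadratics: (z − (-3+2i))(z − (-3−2i)) = z² + 6z + 13.
The resulting polynomial has degree 5 and real coefficients as required.

p(z) = z^5 -4·z^4 -30·z^3 + 389·z + 364.


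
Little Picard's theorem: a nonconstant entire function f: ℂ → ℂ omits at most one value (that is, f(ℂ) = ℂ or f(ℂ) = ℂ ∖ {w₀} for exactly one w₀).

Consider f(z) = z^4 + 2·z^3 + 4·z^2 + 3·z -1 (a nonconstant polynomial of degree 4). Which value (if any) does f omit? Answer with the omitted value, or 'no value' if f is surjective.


Little Picard bounds the complement of f(ℂ) to at most one point.
For every w ∈ ℂ, the equation p(z) − w = 0 is a nonconstant polynomial in z and hence has at least one root by the fundamental theorem of algebra. So p is surjective onto ℂ, omitting no value.

Omitted value: no value.


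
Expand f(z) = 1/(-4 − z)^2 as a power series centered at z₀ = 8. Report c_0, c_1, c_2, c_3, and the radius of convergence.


Let w = z − z₀, so z = z₀ + w.
Then -4 − z = -4 − (z₀ + w) = (-4 − z₀) − w = -12 − w.
f(z) = 1/(-12 − w)^2 = (1/(-12)^2) · (1 − w/(-12))^{−2}.
By the binomial series (1−u)^{−2} = Σ_{n≥0} C(n+1, 1) u^n for |u|<1, with u = w/(-12):
  c_n = C(n+1, 1) / (-12)^(n+2).
  c_0 = 1/(-12)^2 = 1/144.
  c_1 = 2/(-12)^3 = -1/864.
  c_2 = 3/(-12)^4 = 1/6912.
  c_3 = 4/(-12)^5 = -1/62208.
The series is valid for |w/d| < 1, i.e. |z − z₀| < |d|.
Radius of convergence: R = |-4 − z₀| = |-12| = 12 (distance from z₀ to the singularity z = -4).

c_0 = 1/144, c_1 = -1/864, c_2 = 1/6912, c_3 = -1/62208; R = 12.


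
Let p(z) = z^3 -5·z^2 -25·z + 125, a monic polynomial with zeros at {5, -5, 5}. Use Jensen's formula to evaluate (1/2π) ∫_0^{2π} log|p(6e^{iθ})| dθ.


Zeros: -5, 5, 5; r = 6.
Inside |z| < r: -5, 5, 5. Outside (|z| ≥ r): ∅.
p(0) = 125, so log|p(0)| = log(125) = 4.8283.
Apply Jensen: I(r) = log|p(0)| + Σ_k log(r/|z_k|), summed over zeros inside |z| < r.
  log(r/|z_k|) for z_k = 5: log(6/5) = 0.1823
  log(r/|z_k|) for z_k = -5: log(6/5) = 0.1823
  log(r/|z_k|) for z_k = 5: log(6/5) = 0.1823
Sum over inside zeros: 0.5470.
I(r) = log|p(0)| + (inside sum) = 4.8283 + 0.5470 = 5.3753.
Closed form (all zeros inside, monic): I(r) = n·log(r) = 3·log(6) = 5.3753. ✓

I(r) ≈ 5.3753.


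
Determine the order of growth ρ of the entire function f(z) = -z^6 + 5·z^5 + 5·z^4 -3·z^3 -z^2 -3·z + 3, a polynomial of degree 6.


|f(z)| ≤ Σ|c_k|·r^k = O(r^6) as r → ∞. Polynomial growth is O(e^{r^ε}) for every ε > 0 (since r^6/e^{r^ε} → 0), so ρ ≤ ε for all ε > 0, i.e. ρ = 0. Every nonconstant polynomial has order 0.
Therefore ρ = 0.

Order ρ = 0.


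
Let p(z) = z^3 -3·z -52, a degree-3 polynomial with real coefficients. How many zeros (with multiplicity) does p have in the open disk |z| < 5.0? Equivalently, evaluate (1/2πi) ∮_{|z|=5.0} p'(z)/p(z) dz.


The zeros of p are: (-2 + 3i), (-2 - 3i), 4.
Their magnitudes are: 3.606, 3.606, 4.
Zeros with |z| < R = 5.0: (-2 + 3i), (-2 - 3i), 4.
Count = 3.
By the argument principle, (1/2πi) ∮_{|z|=R} p'(z)/p(z) dz equals exactly this count.

Number of zeros inside |z| < 5.0: 3.


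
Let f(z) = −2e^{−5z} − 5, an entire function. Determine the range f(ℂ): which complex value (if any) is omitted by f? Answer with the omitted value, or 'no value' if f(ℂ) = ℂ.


Little Picard bounds the complement of f(ℂ) to at most one point.
e^{−5z} is never zero on ℂ, so -2·e^{−5z} takes every value in ℂ ∖ {0}. Adding -5 shifts the range to ℂ ∖ {-5}. Thus f omits exactly the value -5.

Omitted value: -5.


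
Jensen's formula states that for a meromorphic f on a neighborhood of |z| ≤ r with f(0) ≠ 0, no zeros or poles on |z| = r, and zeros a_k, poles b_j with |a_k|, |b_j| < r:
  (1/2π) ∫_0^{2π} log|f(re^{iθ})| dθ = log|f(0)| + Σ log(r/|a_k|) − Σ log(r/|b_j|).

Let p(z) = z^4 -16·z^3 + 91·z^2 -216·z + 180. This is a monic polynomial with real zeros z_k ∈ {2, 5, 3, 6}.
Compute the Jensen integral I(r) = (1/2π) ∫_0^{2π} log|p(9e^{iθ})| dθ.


Zeros: 2, 3, 5, 6; r = 9.
Inside |z| < r: 2, 3, 5, 6. Outside (|z| ≥ r): ∅.
p(0) = 180, so log|p(0)| = log(180) = 5.1930.
Apply Jensen: I(r) = log|p(0)| + Σ_k log(r/|z_k|), summed over zeros inside |z| < r.
  log(r/|z_k|) for z_k = 2: log(9/2) = 1.5041
  log(r/|z_k|) for z_k = 5: log(9/5) = 0.5878
  log(r/|z_k|) for z_k = 3: log(9/3) = 1.0986
  log(r/|z_k|) for z_k = 6: log(9/6) = 0.4055
Sum over inside zeros: 3.5959.
I(r) = log|p(0)| + (inside sum) = 5.1930 + 3.5959 = 8.7889.
Closed form (all zeros inside, monic): I(r) = n·log(r) = 4·log(9) = 8.7889. ✓

I(r) ≈ 8.7889.


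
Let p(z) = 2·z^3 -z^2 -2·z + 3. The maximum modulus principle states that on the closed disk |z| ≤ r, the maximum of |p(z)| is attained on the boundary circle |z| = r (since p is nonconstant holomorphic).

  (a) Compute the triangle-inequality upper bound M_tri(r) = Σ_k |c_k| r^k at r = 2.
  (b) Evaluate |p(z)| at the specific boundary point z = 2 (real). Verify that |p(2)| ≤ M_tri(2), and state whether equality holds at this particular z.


Coefficients: c_0 = 3, c_1 = -2, c_2 = -1, c_3 = 2. Radius r = 2.
Part (a). Triangle bound: M_tri(r) = Σ_k |c_k| r^k
  = |3|·2^0 + |-2|·2^1 + |-1|·2^2 + |2|·2^3
  = 3 + 4 + 4 + 16 = 27.
This bounds M(r) := max_{|z|=r} |p(z)| from above; equality holds iff all terms c_k z^k can be made to align in phase at a single z on |z|=r.
Part (b). At z = 2 (real, on the circle |z| = r):
  p(2) = (3)·2^0 + (-2)·2^1 + (-1)·2^2 + (2)·2^3 = 11.
  |p(2)| = 11.
Check: |p(2)| = 11 ≤ 27 = M_tri(2). ✓ Equality does not hold at z = 2 (the coefficients have mixed signs, so the terms do not all align in phase there).

M_tri(2) = 27; |p(2)| = 11; equality at z=2: no.


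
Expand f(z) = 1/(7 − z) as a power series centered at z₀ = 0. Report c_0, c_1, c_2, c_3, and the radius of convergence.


Let w = z − z₀, so z = z₀ + w.
Then 7 − z = 7 − (z₀ + w) = (7 − z₀) − w = 7 − w.
f(z) = 1/(7 − w) = (1/(7)) · 1/(1 − w/(7)) = Σ_{n≥0} w^n / (7)^(n+1).
So c_n = 1/(7)^(n+1):
  c_0 = 1/(7)^1 = 1/7.
  c_1 = 1/(7)^2 = 1/49.
  c_2 = 1/(7)^3 = 1/343.
  c_3 = 1/(7)^4 = 1/2401.
The series is valid for |w/d| < 1, i.e. |z − z₀| < |d|.
Radius of convergence: R = |7 − z₀| = |7| = 7 (distance from z₀ to the singularity z = 7).

c_0 = 1/7, c_1 = 1/49, c_2 = 1/343, c_3 = 1/2401; R = 7.


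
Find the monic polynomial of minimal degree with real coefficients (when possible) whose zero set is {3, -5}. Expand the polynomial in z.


The polynomial is p(z) = ∏_{α ∈ S} (z − α), where S = {3, -5}.
Expanding the product yields: p(z) = z^2 + 2·z -15.
The resulting polynomial has degree 2 and real coefficients as required.

p(z) = z^2 + 2·z -15.


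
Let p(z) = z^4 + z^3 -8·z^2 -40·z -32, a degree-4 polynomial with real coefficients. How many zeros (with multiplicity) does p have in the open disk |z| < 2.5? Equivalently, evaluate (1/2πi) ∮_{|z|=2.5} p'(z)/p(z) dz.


The zeros of p are: -1, 4, (-2 + 2i), (-2 - 2i).
Their magnitudes are: 1, 4, 2.828, 2.828.
Zeros with |z| < R = 2.5: -1.
Count = 1.
By the argument principle, (1/2πi) ∮_{|z|=R} p'(z)/p(z) dz equals exactly this count.

Number of zeros inside |z| < 2.5: 1.


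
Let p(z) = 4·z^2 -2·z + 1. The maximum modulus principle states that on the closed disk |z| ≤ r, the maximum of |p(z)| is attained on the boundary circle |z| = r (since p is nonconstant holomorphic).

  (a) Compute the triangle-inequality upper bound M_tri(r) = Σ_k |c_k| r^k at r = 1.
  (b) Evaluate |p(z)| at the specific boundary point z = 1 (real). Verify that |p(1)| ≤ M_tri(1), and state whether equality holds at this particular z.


Coefficients: c_0 = 1, c_1 = -2, c_2 = 4. Radius r = 1.
Part (a). Triangle bound: M_tri(r) = Σ_k |c_k| r^k
  = |1|·1^0 + |-2|·1^1 + |4|·1^2
  = 1 + 2 + 4 = 7.
This bounds M(r) := max_{|z|=r} |p(z)| from above; equality holds iff all terms c_k z^k can be made to align in phase at a single z on |z|=r.
Part (b). At z = 1 (real, on the circle |z| = r):
  p(1) = (1)·1^0 + (-2)·1^1 + (4)·1^2 = 3.
  |p(1)| = 3.
Check: |p(1)| = 3 ≤ 7 = M_tri(1). ✓ Equality does not hold at z = 1 (the coefficients have mixed signs, so the terms do not all align in phase there).

M_tri(1) = 7; |p(1)| = 3; equality at z=1: no.


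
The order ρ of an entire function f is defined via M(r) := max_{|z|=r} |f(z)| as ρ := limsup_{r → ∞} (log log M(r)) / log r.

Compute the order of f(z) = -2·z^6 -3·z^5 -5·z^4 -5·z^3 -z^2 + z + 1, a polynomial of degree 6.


|f(z)| ≤ Σ|c_k|·r^k = O(r^6) as r → ∞. Polynomial growth is O(e^{r^ε}) for every ε > 0 (since r^6/e^{r^ε} → 0), so ρ ≤ ε for all ε > 0, i.e. ρ = 0. Every nonconstant polynomial has order 0.
Therefore ρ = 0.

Order ρ = 0.


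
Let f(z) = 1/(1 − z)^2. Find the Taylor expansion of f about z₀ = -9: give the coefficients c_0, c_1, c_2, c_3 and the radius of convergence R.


Let w = z − z₀, so z = z₀ + w.
Then 1 − z = 1 − (z₀ + w) = (1 − z₀) − w = 10 − w.
f(z) = 1/(10 − w)^2 = (1/(10)^2) · (1 − w/(10))^{−2}.
By the binomial series (1−u)^{−2} = Σ_{n≥0} C(n+1, 1) u^n for |u|<1, with u = w/(10):
  c_n = C(n+1, 1) / (10)^(n+2).
  c_0 = 1/(10)^2 = 1/100.
  c_1 = 2/(10)^3 = 1/500.
  c_2 = 3/(10)^4 = 3/10000.
  c_3 = 4/(10)^5 = 1/25000.
The series is valid for |w/d| < 1, i.e. |z − z₀| < |d|.
Radius of convergence: R = |1 − z₀| = |10| = 10 (distance from z₀ to the singularity z = 1).

c_0 = 1/100, c_1 = 1/500, c_2 = 3/10000, c_3 = 1/25000; R = 10.


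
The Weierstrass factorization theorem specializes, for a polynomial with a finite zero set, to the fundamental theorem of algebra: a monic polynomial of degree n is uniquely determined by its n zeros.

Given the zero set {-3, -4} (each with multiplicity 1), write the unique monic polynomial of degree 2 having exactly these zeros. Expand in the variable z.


The polynomial is p(z) = ∏_{α ∈ S} (z − α), where S = {-3, -4}.
Expanding the product yields: p(z) = z^2 + 7·z + 12.
The resulting polynomial has degree 2 and real coefficients as required.

p(z) = z^2 + 7·z + 12.


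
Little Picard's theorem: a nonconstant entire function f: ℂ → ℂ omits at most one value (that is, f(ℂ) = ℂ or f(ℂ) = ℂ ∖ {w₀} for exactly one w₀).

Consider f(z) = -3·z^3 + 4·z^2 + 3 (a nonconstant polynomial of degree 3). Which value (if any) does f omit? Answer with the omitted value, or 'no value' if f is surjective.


Little Picard bounds the complement of f(ℂ) to at most one point.
For every w ∈ ℂ, the equation p(z) − w = 0 is a nonconstant polynomial in z and hence has at least one root by the fundamental theorem of algebra. So p is surjective onto ℂ, omitting no value.

Omitted value: no value.


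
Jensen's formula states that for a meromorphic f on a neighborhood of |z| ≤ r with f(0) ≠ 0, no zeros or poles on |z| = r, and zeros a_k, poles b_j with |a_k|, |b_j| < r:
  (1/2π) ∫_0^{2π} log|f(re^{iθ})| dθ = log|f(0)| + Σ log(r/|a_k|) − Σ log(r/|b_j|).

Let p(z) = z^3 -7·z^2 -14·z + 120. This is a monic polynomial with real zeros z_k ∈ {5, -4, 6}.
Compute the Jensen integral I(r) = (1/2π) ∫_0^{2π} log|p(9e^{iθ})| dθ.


Zeros: -4, 5, 6; r = 9.
Inside |z| < r: -4, 5, 6. Outside (|z| ≥ r): ∅.
p(0) = 120, so log|p(0)| = log(120) = 4.7875.
Apply Jensen: I(r) = log|p(0)| + Σ_k log(r/|z_k|), summed over zeros inside |z| < r.
  log(r/|z_k|) for z_k = 5: log(9/5) = 0.5878
  log(r/|z_k|) for z_k = -4: log(9/4) = 0.8109
  log(r/|z_k|) for z_k = 6: log(9/6) = 0.4055
Sum over inside zeros: 1.8042.
I(r) = log|p(0)| + (inside sum) = 4.7875 + 1.8042 = 6.5917.
Closed form (all zeros inside, monic): I(r) = n·log(r) = 3·log(9) = 6.5917. ✓

I(r) ≈ 6.5917.


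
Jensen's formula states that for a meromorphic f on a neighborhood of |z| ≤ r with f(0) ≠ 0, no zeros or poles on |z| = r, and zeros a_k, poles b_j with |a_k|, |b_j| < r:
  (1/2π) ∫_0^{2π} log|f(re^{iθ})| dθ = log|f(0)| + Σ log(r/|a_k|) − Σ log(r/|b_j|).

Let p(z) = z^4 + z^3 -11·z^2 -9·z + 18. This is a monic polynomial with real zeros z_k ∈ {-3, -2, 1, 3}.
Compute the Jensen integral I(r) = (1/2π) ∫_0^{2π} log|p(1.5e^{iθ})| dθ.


Zeros: -3, -2, 1, 3; r = 1.5.
Inside |z| < r: 1. Outside (|z| ≥ r): -3, -2, 3.
p(0) = 18, so log|p(0)| = log(18) = 2.8904.
Apply Jensen: I(r) = log|p(0)| + Σ_k log(r/|z_k|), summed over zeros inside |z| < r.
  log(r/|z_k|) for z_k = 1: log(1.5/1) = 0.4055
  Outside zeros (-3, -2, 3) contribute nothing to the Jensen sum.
Sum over inside zeros: 0.4055.
I(r) = log|p(0)| + (inside sum) = 2.8904 + 0.4055 = 3.2958.
Note: since some zeros are outside |z| ≤ r, the simplified n·log(r) form does NOT apply — only the inside zeros contribute.

I(r) ≈ 3.2958.
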